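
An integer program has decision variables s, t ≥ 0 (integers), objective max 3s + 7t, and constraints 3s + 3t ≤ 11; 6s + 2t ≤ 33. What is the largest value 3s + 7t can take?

(s,t)=(0,3) is feasible, giving 21.
(s,t)=(1,2) is feasible, giving 17.
(s,t)=(0,2) is feasible, giving 14.
The best lattice point is (0,3), giving 21.

21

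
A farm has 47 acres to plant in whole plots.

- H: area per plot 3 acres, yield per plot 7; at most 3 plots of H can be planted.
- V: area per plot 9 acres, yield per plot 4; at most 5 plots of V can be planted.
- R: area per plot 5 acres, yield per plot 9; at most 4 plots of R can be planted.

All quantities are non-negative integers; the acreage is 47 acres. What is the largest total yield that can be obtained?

This is a bounded integer knapsack.
H has the best ratio (7/3); taking only H gives at most 3×7 = 21 (stopped by the supply cap of 3).
Mixing does better — 3×H, 2×V, and 4×R: area 47 ≤ 47, yield 3·7 + 2·4 + 4·9 = 65.

65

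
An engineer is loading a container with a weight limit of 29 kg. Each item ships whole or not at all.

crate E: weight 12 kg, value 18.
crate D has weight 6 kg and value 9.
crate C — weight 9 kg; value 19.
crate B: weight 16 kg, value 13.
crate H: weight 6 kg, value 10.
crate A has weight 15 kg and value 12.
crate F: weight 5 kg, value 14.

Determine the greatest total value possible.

52

This is a 0-1 knapsack instance.
Allowing fractional choices, the relaxed optimum would be about 56.5, but items are indivisible.
crate E + crate D + crate H + crate F: weight 12 + 6 + 6 + 5 = 29 ≤ 29, value 18 + 9 + 10 + 14 = 51.
crate E + crate C + crate F: weight 12 + 9 + 5 = 26 ≤ 29, value 18 + 19 + 14 = 51.
crate D + crate C + crate H + crate F: weight 6 + 9 + 6 + 5 = 26 ≤ 29, value 9 + 19 + 10 + 14 = 52.
Best is crate D, crate C, crate H, and crate F with total value 52.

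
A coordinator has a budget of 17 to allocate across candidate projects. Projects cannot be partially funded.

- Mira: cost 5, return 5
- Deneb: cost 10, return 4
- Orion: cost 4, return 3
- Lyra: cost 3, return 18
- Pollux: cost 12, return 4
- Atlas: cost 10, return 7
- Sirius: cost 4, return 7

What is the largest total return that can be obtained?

Treat it as a binary knapsack problem.
Lyra + Atlas + Sirius: cost 3 + 10 + 4 = 17 ≤ 17, return 18 + 7 + 7 = 32.
Mira + Orion + Lyra + Sirius: cost 5 + 4 + 3 + 4 = 16 ≤ 17, return 5 + 3 + 18 + 7 = 33.
Mira + Lyra + Sirius: cost 5 + 3 + 4 = 12 ≤ 17, return 5 + 18 + 7 = 30.
Best is Mira, Orion, Lyra, and Sirius with total return 33.

33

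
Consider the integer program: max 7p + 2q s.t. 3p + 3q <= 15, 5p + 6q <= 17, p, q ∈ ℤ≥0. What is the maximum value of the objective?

(p,q)=(3,0): 3·3+3·0=9≤15, 5·3+6·0=15≤17, objective 21.
(p,q)=(2,1): 3·2+3·1=9≤15, 5·2+6·1=16≤17, objective 16.
(p,q)=(2,0): 3·2+3·0=6≤15, 5·2+6·0=10≤17, objective 14.
The best lattice point is (3,0), giving 21.

21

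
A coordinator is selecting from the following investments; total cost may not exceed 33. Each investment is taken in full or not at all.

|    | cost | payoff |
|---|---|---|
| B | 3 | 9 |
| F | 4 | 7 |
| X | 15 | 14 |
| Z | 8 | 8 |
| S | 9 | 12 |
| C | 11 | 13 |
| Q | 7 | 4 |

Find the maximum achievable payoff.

43

B + Z + S + C: cost 3 + 8 + 9 + 11 = 31 ≤ 33, payoff 9 + 8 + 12 + 13 = 42.
B + F + X + S: cost 3 + 4 + 15 + 9 = 31 ≤ 33, payoff 9 + 7 + 14 + 12 = 42.
B + F + X + C: cost 3 + 4 + 15 + 11 = 33 ≤ 33, payoff 9 + 7 + 14 + 13 = 43.
Best is B, F, X, and C with total payoff 43.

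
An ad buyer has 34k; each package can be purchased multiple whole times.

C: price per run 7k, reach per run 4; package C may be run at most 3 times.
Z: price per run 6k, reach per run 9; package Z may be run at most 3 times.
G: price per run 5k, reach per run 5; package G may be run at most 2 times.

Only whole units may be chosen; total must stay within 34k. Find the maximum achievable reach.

37

Z has the best ratio (9/6); taking only Z gives at most 3×9 = 27 (stopped by the supply cap of 3).
Mixing does better — 3×Z and 2×G: price 28 ≤ 34, reach 3·9 + 2·5 = 37.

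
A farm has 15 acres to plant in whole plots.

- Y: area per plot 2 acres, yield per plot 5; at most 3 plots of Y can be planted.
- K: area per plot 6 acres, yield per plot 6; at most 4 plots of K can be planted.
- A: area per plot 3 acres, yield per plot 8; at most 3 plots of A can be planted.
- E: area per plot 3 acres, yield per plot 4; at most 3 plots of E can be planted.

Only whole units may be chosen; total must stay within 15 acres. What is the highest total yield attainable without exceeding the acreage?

39

This is a bounded integer knapsack.
3×Y and 3×A: area 15 ≤ 15, yield 3·5 + 3·8 = 39.
3×Y, 2×A, and 1×E: area 15 ≤ 15, yield 3·5 + 2·8 + 1·4 = 35.
Best is 39.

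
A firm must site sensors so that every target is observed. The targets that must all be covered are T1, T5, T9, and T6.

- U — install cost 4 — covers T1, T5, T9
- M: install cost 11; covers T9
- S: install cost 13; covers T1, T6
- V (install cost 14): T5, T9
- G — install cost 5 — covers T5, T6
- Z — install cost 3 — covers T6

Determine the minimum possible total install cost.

Choose U and Z: together they cover T1, T5, T9, T6 — every target.
Total install cost: 4 + 3 = 7.
No cover costs less than 7.

7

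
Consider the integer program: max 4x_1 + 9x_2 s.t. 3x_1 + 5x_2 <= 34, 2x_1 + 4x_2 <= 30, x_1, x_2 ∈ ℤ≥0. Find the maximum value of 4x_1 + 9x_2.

(x_1,x_2)=(1,6): 3·1+5·6=33≤34, 2·1+4·6=26≤30, objective 58.
(x_1,x_2)=(0,6): 3·0+5·6=30≤34, 2·0+4·6=24≤30, objective 54.
(x_1,x_2)=(2,5): 3·2+5·5=31≤34, 2·2+4·5=24≤30, objective 53.
No feasible integer point exceeds 58.

58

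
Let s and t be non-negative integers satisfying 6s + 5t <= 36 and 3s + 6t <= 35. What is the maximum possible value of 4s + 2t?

24

(s,t)=(6,0): 6·6+5·0=36≤36, 3·6+6·0=18≤35, objective 24.
(s,t)=(5,1): 6·5+5·1=35≤36, 3·5+6·1=21≤35, objective 22.
(s,t)=(5,0): 6·5+5·0=30≤36, 3·5+6·0=15≤35, objective 20.
No feasible integer point exceeds 24.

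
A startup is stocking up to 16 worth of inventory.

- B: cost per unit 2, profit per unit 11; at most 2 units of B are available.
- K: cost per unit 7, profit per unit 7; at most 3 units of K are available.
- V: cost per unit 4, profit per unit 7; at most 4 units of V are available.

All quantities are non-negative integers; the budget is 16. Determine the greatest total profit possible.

43

This is a bounded integer knapsack.
B has the best ratio (11/2); taking only B gives at most 2×11 = 22 (stopped by the supply cap of 2).
Mixing does better — 2×B and 3×V: cost 16 ≤ 16, profit 2·11 + 3·7 = 43.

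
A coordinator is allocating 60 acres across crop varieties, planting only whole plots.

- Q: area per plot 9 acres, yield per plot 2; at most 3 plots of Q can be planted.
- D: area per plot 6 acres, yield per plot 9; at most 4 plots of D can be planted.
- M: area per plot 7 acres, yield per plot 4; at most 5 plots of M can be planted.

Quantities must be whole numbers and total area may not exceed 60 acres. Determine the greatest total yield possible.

Take 4×D and 5×M: area 59 ≤ 60, yield 4·9 + 5·4 = 56.
D has the best ratio (9/6) and is taken to its limit of 4; remaining capacity is filled optimally with the others.

56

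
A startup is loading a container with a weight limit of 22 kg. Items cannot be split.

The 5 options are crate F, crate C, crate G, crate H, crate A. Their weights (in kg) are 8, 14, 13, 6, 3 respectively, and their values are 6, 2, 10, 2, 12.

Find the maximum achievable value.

24

Allowing fractional choices, the relaxed optimum would be about 26.5, but items are indivisible.
crate F + crate H + crate A: weight 8 + 6 + 3 = 17 ≤ 22, value 6 + 2 + 12 = 20.
crate G + crate H + crate A: weight 13 + 6 + 3 = 22 ≤ 22, value 10 + 2 + 12 = 24.
crate G + crate A: weight 13 + 3 = 16 ≤ 22, value 10 + 12 = 22.
Best is crate G, crate H, and crate A with total value 24.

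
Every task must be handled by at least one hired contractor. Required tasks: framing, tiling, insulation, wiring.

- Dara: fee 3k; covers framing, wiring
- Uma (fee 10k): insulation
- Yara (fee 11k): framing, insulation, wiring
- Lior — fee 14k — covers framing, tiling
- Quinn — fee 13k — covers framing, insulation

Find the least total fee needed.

This is an integer covering problem.
The greedy cost-per-new-task heuristic would pick Dara, Uma, and Lior for 27, but a cheaper cover exists.
Choose Yara and Lior: together they cover framing, tiling, insulation, wiring — every task.
Total fee: 11 + 14 = 25.
No cover costs less than 25.

25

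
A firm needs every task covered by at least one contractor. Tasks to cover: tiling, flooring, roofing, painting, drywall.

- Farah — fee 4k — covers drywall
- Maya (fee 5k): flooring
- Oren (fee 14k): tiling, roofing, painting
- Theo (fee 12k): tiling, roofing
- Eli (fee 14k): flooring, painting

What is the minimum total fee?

23

This is an integer covering problem.
Choose Farah, Maya, and Oren: together they cover tiling, flooring, roofing, painting, drywall — every task.
Total fee: 4 + 5 + 14 = 23.
No cover costs less than 23.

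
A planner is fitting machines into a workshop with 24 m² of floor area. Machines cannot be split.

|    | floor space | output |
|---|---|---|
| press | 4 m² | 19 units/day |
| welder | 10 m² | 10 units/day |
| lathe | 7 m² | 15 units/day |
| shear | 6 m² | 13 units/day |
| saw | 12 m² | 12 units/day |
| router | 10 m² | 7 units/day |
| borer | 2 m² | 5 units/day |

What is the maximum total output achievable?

52

Allowing fractional choices, the relaxed optimum would be about 57.0, but machines are indivisible.
press + lathe + shear + borer: floor space 4 + 7 + 6 + 2 = 19 ≤ 24, output 19 + 15 + 13 + 5 = 52.
press + welder + lathe + borer: floor space 4 + 10 + 7 + 2 = 23 ≤ 24, output 19 + 10 + 15 + 5 = 49.
Best is press, lathe, shear, and borer with total output 52.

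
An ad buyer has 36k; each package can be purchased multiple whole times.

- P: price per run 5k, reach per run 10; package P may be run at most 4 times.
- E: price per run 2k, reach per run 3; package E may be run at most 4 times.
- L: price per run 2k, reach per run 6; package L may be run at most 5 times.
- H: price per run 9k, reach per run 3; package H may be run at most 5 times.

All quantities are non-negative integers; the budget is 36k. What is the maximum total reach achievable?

Take 4×P, 3×E, and 5×L: price 36 ≤ 36, reach 4·10 + 3·3 + 5·6 = 79.
L has the best ratio (6/2) and is taken to its limit of 5; remaining capacity is filled optimally with the others.

79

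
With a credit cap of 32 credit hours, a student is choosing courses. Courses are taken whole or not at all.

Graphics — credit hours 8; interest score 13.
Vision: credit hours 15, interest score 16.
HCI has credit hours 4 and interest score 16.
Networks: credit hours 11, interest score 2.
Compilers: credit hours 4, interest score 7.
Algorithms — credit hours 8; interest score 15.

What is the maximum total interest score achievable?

54

Allowing fractional choices, the relaxed optimum would be about 59.5, but courses are indivisible.
Vision + HCI + Compilers + Algorithms: credit hours 15 + 4 + 4 + 8 = 31 ≤ 32, interest score 16 + 16 + 7 + 15 = 54.
Graphics + Vision + HCI + Compilers: credit hours 8 + 15 + 4 + 4 = 31 ≤ 32, interest score 13 + 16 + 16 + 7 = 52.
Best is Vision, HCI, Compilers, and Algorithms with total interest score 54.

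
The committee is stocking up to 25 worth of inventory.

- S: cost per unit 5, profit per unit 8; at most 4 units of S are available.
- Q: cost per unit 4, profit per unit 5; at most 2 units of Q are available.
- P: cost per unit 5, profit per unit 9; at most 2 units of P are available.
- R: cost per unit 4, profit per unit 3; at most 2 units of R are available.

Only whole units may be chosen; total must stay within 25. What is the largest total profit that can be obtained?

P has the best ratio (9/5); taking only P gives at most 2×9 = 18 (stopped by the supply cap of 2).
Mixing does better — 3×S and 2×P: cost 25 ≤ 25, profit 3·8 + 2·9 = 42.

42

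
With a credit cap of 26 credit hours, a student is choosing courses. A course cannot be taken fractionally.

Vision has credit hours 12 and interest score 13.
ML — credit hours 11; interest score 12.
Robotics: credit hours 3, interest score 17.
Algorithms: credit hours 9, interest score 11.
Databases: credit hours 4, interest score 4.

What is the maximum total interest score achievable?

42

Allowing fractional choices, the relaxed optimum would be about 43.2, but courses are indivisible.
Vision + ML + Robotics: credit hours 12 + 11 + 3 = 26 ≤ 26, interest score 13 + 12 + 17 = 42.
Vision + Robotics + Algorithms: credit hours 12 + 3 + 9 = 24 ≤ 26, interest score 13 + 17 + 11 = 41.
Best is Vision, ML, and Robotics with total interest score 42.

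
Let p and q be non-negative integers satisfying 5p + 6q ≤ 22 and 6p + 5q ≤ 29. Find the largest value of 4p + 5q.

18

The continuous relaxation peaks at (0, 3.67) with value 18.33; rounding to a feasible lattice point costs some objective.
(p,q)=(2,2): 5·2+6·2=22≤22, 6·2+5·2=22≤29, objective 18.
(p,q)=(3,1): 5·3+6·1=21≤22, 6·3+5·1=23≤29, objective 17.
Maximum is 18 at (p,q)=(2,2).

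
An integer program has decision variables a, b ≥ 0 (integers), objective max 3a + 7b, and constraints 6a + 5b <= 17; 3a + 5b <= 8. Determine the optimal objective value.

10

The continuous relaxation peaks at (0, 1.6) with value 11.20; rounding to a feasible lattice point costs some objective.
(a,b)=(1,1): 6·1+5·1=11≤17, 3·1+5·1=8≤8, objective 10.
(a,b)=(0,1): 6·0+5·1=5≤17, 3·0+5·1=5≤8, objective 7.
(a,b)=(2,0): 6·2+5·0=12≤17, 3·2+5·0=6≤8, objective 6.
No feasible integer point exceeds 10.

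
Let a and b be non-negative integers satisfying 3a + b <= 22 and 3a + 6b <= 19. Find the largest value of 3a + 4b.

18

The continuous relaxation peaks at (6.33, 0) with value 19.00; rounding to a feasible lattice point costs some objective.
(a,b)=(6,0): 3·6+1·0=18≤22, 3·6+6·0=18≤19, objective 18.
(a,b)=(5,0): 3·5+1·0=15≤22, 3·5+6·0=15≤19, objective 15.
No feasible integer point exceeds 18.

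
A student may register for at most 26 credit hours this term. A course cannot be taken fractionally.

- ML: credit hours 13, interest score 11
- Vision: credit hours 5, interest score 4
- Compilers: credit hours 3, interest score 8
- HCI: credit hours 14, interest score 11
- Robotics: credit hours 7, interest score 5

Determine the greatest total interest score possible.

24

Allowing fractional choices, the relaxed optimum would be about 26.9, but courses are indivisible.
ML + Compilers + Robotics: credit hours 13 + 3 + 7 = 23 ≤ 26, interest score 11 + 8 + 5 = 24.
Compilers + HCI + Robotics: credit hours 3 + 14 + 7 = 24 ≤ 26, interest score 8 + 11 + 5 = 24.
ML + Vision + Compilers: credit hours 13 + 5 + 3 = 21 ≤ 26, interest score 11 + 4 + 8 = 23.
The maximum interest score is 24; one optimal choice is ML, Compilers, and Robotics.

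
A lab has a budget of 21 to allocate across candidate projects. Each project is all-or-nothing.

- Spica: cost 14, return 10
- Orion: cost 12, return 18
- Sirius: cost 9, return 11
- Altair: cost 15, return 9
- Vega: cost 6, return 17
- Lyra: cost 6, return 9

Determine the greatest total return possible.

37

Allowing fractional choices, the relaxed optimum would be about 39.5, but projects are indivisible.
Orion + Vega: cost 12 + 6 = 18 ≤ 21, return 18 + 17 = 35.
Sirius + Vega + Lyra: cost 9 + 6 + 6 = 21 ≤ 21, return 11 + 17 + 9 = 37.
Best is Sirius, Vega, and Lyra with total return 37.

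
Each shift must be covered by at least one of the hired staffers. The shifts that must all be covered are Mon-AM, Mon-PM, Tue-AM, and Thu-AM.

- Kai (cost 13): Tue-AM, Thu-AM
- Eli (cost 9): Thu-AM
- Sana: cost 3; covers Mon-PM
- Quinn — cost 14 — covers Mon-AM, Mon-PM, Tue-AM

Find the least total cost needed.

23

This is an integer covering problem.
The greedy cost-per-new-shift heuristic would pick Sana, Kai, and Quinn for 30, but a cheaper cover exists.
Choose Eli and Quinn: together they cover Mon-AM, Mon-PM, Tue-AM, Thu-AM — every shift.
Total cost: 9 + 14 = 23.
No cover costs less than 23.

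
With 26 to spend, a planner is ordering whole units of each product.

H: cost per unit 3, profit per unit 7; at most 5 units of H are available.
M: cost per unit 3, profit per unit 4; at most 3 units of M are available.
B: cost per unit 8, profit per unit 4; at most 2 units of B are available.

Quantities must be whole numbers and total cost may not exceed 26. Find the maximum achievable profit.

47

This is a bounded integer knapsack.
5×H, 1×M, and 1×B: cost 26 ≤ 26, profit 5·7 + 1·4 + 1·4 = 43.
5×H and 3×M: cost 24 ≤ 26, profit 5·7 + 3·4 = 47.
Best is 47.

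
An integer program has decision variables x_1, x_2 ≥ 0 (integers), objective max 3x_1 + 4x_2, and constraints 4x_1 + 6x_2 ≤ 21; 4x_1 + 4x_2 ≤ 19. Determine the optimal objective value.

(x_1,x_2)=(2,2): 4·2+6·2=20≤21, 4·2+4·2=16≤19, objective 14.
(x_1,x_2)=(3,1): 4·3+6·1=18≤21, 4·3+4·1=16≤19, objective 13.
The best lattice point is (2,2), giving 14.

14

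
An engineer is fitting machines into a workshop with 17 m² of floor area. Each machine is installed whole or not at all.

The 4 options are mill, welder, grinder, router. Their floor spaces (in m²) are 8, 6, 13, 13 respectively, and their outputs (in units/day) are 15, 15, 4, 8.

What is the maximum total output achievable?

Allowing fractional choices, the relaxed optimum would be about 31.8, but machines are indivisible.
mill + welder: floor space 8 + 6 = 14 ≤ 17, output 15 + 15 = 30.
mill: floor space 8 ≤ 17, output 15.
welder: floor space 6 ≤ 17, output 15.
Best is mill and welder with total output 30.

30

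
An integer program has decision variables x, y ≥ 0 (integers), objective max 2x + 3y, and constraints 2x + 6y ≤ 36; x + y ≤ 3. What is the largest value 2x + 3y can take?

9

(x,y)=(0,3): 2·0+6·3=18≤36, 1·0+1·3=3≤3, objective 9.
(x,y)=(1,2): 2·1+6·2=14≤36, 1·1+1·2=3≤3, objective 8.
(x,y)=(0,2): 2·0+6·2=12≤36, 1·0+1·2=2≤3, objective 6.
The best lattice point is (0,3), giving 9.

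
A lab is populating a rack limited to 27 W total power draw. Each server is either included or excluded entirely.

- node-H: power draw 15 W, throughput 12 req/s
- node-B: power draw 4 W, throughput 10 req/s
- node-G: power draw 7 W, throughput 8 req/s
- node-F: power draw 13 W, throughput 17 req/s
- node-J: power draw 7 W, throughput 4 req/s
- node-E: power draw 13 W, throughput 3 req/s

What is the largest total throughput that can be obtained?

Allowing fractional choices, the relaxed optimum would be about 37.4, but servers are indivisible.
node-B + node-G + node-F: power draw 4 + 7 + 13 = 24 ≤ 27, throughput 10 + 8 + 17 = 35.
node-H + node-B + node-G: power draw 15 + 4 + 7 = 26 ≤ 27, throughput 12 + 10 + 8 = 30.
node-B + node-F + node-J: power draw 4 + 13 + 7 = 24 ≤ 27, throughput 10 + 17 + 4 = 31.
Best is node-B, node-G, and node-F with total throughput 35.

35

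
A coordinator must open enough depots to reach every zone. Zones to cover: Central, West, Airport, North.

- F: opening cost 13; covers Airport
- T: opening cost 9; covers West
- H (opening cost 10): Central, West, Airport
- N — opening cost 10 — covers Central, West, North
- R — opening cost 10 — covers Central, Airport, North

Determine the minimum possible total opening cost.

19

This is a weighted set-cover instance.
The greedy cost-per-new-zone heuristic would pick H and N for 20, but a cheaper cover exists.
Choose T and R: together they cover Central, West, Airport, North — every zone.
Total opening cost: 9 + 10 = 19.
No cover costs less than 19.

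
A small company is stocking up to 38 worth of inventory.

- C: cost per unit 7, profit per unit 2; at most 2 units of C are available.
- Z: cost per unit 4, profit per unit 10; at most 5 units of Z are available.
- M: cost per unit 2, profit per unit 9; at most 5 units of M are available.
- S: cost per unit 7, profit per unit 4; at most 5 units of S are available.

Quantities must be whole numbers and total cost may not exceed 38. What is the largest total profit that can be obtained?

Take 5×Z, 5×M, and 1×S: cost 37 ≤ 38, profit 5·10 + 5·9 + 1·4 = 99.
M has the best ratio (9/2) and is taken to its limit of 5; remaining capacity is filled optimally with the others.

99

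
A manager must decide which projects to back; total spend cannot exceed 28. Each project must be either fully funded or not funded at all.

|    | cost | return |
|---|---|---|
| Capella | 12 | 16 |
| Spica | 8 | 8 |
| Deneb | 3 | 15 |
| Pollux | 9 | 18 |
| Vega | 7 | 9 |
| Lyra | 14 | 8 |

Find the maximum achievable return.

Allowing fractional choices, the relaxed optimum would be about 54.1, but projects are indivisible.
Capella + Deneb + Pollux: cost 12 + 3 + 9 = 24 ≤ 28, return 16 + 15 + 18 = 49.
Capella + Pollux + Vega: cost 12 + 9 + 7 = 28 ≤ 28, return 16 + 18 + 9 = 43.
Spica + Deneb + Pollux + Vega: cost 8 + 3 + 9 + 7 = 27 ≤ 28, return 8 + 15 + 18 + 9 = 50.
Best is Spica, Deneb, Pollux, and Vega with total return 50.

50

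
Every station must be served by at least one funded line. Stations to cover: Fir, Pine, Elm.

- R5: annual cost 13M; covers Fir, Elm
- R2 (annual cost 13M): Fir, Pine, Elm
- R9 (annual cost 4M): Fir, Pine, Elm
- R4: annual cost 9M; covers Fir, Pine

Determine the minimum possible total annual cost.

R9 alone covers Fir, Pine, Elm — every station.
Total annual cost: 4.
No cover costs less than 4.

4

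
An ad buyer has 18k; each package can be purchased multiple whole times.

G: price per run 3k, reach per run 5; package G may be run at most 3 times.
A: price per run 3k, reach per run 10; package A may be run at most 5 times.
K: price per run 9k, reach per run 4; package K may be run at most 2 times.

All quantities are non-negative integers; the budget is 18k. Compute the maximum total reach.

This is a bounded integer knapsack.
5×A: price 15 ≤ 18, reach 5·10 = 50.
1×G and 5×A: price 18 ≤ 18, reach 1·5 + 5·10 = 55.
Best is 55.

55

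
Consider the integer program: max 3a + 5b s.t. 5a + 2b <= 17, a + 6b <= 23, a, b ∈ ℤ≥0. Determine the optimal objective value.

21

The continuous relaxation peaks at (2, 3.5) with value 23.50; rounding to a feasible lattice point costs some objective.
(a,b)=(2,3) is feasible, giving 21.
(a,b)=(1,3) is feasible, giving 18.
Maximum is 21 at (a,b)=(2,3).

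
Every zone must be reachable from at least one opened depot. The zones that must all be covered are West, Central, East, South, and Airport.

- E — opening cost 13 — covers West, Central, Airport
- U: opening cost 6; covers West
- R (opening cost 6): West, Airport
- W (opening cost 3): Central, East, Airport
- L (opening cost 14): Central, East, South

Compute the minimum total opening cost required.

This is a weighted set-cover instance.
The greedy cost-per-new-zone heuristic would pick W, U, and L for 23, but a cheaper cover exists.
Choose R and L: together they cover West, Central, East, South, Airport — every zone.
Total opening cost: 6 + 14 = 20.
No cover costs less than 20.

20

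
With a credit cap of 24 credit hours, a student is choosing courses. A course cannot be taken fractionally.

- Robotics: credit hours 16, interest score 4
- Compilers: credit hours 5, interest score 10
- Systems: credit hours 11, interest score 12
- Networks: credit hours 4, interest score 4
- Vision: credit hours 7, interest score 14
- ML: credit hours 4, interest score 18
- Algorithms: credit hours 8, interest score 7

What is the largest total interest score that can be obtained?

49

Compilers + Networks + Vision + ML: credit hours 5 + 4 + 7 + 4 = 20 ≤ 24, interest score 10 + 4 + 14 + 18 = 46.
Systems + Vision + ML: credit hours 11 + 7 + 4 = 22 ≤ 24, interest score 12 + 14 + 18 = 44.
Compilers + Vision + ML + Algorithms: credit hours 5 + 7 + 4 + 8 = 24 ≤ 24, interest score 10 + 14 + 18 + 7 = 49.
Best is Compilers, Vision, ML, and Algorithms with total interest score 49.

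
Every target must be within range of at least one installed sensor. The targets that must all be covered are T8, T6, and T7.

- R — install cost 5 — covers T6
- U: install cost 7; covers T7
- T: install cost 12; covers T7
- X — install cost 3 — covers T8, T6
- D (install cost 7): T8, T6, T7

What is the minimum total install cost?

7

This is a weighted set-cover instance.
D alone covers T8, T6, T7 — every target.
Total install cost: 7.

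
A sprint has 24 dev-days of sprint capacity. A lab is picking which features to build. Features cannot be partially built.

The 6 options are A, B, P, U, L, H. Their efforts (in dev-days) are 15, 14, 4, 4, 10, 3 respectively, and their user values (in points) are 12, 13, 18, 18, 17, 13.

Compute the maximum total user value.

This is an integer program with binary decision variables.
P + U + H: effort 4 + 4 + 3 = 11 ≤ 24, user value 18 + 18 + 13 = 49.
P + U + L: effort 4 + 4 + 10 = 18 ≤ 24, user value 18 + 18 + 17 = 53.
P + U + L + H: effort 4 + 4 + 10 + 3 = 21 ≤ 24, user value 18 + 18 + 17 + 13 = 66.
Best is P, U, L, and H with total user value 66.

66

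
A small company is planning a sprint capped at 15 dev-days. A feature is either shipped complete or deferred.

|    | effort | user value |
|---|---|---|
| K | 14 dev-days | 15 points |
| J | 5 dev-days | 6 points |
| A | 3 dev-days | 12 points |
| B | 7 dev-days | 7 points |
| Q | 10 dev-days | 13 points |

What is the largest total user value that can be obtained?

25

Allowing fractional choices, the relaxed optimum would be about 27.4, but features are indivisible.
A + Q: effort 3 + 10 = 13 ≤ 15, user value 12 + 13 = 25.
J + A + B: effort 5 + 3 + 7 = 15 ≤ 15, user value 6 + 12 + 7 = 25.
A + B: effort 3 + 7 = 10 ≤ 15, user value 12 + 7 = 19.
The maximum user value is 25; one optimal choice is A and Q.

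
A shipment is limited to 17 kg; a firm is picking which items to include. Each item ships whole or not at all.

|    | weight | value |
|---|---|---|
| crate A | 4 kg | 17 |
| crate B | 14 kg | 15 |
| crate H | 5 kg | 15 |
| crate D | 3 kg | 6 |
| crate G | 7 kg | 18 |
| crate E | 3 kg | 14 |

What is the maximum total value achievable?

This is a 0-1 knapsack instance.
crate A + crate H + crate D + crate E: weight 4 + 5 + 3 + 3 = 15 ≤ 17, value 17 + 15 + 6 + 14 = 52.
crate A + crate D + crate G + crate E: weight 4 + 3 + 7 + 3 = 17 ≤ 17, value 17 + 6 + 18 + 14 = 55.
crate A + crate H + crate G: weight 4 + 5 + 7 = 16 ≤ 17, value 17 + 15 + 18 = 50.
Best is crate A, crate D, crate G, and crate E with total value 55.

55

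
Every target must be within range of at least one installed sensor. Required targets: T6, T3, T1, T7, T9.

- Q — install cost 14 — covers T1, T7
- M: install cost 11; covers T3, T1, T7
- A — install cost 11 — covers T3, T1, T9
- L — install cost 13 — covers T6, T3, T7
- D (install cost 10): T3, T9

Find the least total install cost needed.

24

This is an integer covering problem.
The greedy cost-per-new-target heuristic would pick M, D, and L for 34, but a cheaper cover exists.
Choose A and L: together they cover T6, T3, T1, T7, T9 — every target.
Total install cost: 11 + 13 = 24.
No cover costs less than 24.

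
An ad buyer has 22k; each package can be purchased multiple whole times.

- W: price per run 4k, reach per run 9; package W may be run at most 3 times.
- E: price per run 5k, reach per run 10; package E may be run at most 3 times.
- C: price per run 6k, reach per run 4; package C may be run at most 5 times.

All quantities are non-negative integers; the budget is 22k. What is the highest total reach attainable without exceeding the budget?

47

This is a bounded integer knapsack.
3×W and 2×E: price 22 ≤ 22, reach 3·9 + 2·10 = 47.
1×W and 3×E: price 19 ≤ 22, reach 1·9 + 3·10 = 39.
Best is 47.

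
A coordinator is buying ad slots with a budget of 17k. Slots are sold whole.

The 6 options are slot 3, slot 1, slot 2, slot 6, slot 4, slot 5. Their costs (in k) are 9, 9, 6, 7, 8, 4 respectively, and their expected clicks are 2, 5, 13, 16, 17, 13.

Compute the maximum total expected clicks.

Take slot 2, slot 6, and slot 5: cost 6 + 7 + 4 = 17 ≤ 17, expected clicks 13 + 16 + 13 = 42.
No other feasible combination does better.

42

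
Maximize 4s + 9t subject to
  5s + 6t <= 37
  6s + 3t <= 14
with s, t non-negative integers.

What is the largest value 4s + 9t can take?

36

Relaxing integrality, the LP optimum is 42.00 at (s,t) = (0, 4.67), which is not an integer point.
(s,t)=(0,4): 5·0+6·4=24≤37, 6·0+3·4=12≤14, objective 36.
(s,t)=(0,3): 5·0+6·3=18≤37, 6·0+3·3=9≤14, objective 27.
Maximum is 36 at (s,t)=(0,4).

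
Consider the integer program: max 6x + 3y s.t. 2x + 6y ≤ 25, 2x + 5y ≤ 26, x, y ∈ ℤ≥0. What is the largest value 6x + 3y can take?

The continuous relaxation peaks at (12.5, 0) with value 75.00; rounding to a feasible lattice point costs some objective.
(x,y)=(12,0): 2·12+6·0=24≤25, 2·12+5·0=24≤26, objective 72.
(x,y)=(11,0): 2·11+6·0=22≤25, 2·11+5·0=22≤26, objective 66.
The best lattice point is (12,0), giving 72.

72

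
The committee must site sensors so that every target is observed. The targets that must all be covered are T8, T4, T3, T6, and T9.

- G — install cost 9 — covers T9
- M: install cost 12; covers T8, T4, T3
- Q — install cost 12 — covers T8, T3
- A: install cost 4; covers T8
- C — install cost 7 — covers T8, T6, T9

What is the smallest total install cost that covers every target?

This is an integer covering problem.
Choose M and C: together they cover T8, T4, T3, T6, T9 — every target.
Total install cost: 12 + 7 = 19.
No cover costs less than 19.

19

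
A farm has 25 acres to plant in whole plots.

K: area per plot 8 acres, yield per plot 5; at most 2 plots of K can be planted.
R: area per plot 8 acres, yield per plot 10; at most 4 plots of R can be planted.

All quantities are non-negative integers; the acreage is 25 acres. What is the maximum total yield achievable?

30

This is a bounded integer knapsack.
R has the best ratio (10/8); taking only R gives at most 3×10 = 30 (stopped by the area limit).
Optimal: 3×R: area 24 ≤ 25, yield 3·10 = 30.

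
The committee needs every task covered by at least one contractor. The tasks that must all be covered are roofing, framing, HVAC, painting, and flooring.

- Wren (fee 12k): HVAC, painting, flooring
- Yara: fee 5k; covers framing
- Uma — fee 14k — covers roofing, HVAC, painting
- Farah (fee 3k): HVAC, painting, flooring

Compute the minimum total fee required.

Choose Yara, Uma, and Farah: together they cover roofing, framing, HVAC, painting, flooring — every task.
Total fee: 5 + 14 + 3 = 22.
No cover costs less than 22.

22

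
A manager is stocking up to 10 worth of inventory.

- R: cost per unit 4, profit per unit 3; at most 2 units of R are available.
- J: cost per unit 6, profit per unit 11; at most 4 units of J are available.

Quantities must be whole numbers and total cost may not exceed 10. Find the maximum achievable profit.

1×J: cost 6 ≤ 10, profit 1·11 = 11.
1×R and 1×J: cost 10 ≤ 10, profit 1·3 + 1·11 = 14.
Best is 14.

14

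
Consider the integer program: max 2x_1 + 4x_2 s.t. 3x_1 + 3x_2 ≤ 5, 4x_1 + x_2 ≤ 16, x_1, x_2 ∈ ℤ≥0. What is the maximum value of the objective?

4

(x_1,x_2)=(0,1): 3·0+3·1=3≤5, 4·0+1·1=1≤16, objective 4.
(x_1,x_2)=(1,0): 3·1+3·0=3≤5, 4·1+1·0=4≤16, objective 2.
(x_1,x_2)=(0,0): 3·0+3·0=0≤5, 4·0+1·0=0≤16, objective 0.
No feasible integer point exceeds 4.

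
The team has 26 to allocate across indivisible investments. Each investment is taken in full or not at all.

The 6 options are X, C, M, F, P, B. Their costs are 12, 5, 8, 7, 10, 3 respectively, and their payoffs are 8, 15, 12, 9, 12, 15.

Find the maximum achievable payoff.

54

Allowing fractional choices, the relaxed optimum would be about 54.6, but investments are indivisible.
C + M + P + B: cost 5 + 8 + 10 + 3 = 26 ≤ 26, payoff 15 + 12 + 12 + 15 = 54.
C + F + P + B: cost 5 + 7 + 10 + 3 = 25 ≤ 26, payoff 15 + 9 + 12 + 15 = 51.
C + M + F + B: cost 5 + 8 + 7 + 3 = 23 ≤ 26, payoff 15 + 12 + 9 + 15 = 51.
Best is C, M, P, and B with total payoff 54.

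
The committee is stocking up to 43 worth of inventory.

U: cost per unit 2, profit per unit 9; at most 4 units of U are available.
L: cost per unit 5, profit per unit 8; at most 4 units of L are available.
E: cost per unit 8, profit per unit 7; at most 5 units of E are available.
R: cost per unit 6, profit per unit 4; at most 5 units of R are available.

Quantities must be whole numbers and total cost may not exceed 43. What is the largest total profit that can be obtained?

This is a bounded integer knapsack.
Take 4×U, 4×L, 1×E, and 1×R: cost 42 ≤ 43, profit 4·9 + 4·8 + 1·7 + 1·4 = 79.
U has the best ratio (9/2) and is taken to its limit of 4; remaining capacity is filled optimally with the others.

79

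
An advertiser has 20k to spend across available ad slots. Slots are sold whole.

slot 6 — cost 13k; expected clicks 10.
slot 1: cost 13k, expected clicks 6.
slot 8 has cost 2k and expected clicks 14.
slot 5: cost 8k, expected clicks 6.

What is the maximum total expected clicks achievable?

24

slot 6 + slot 8: cost 13 + 2 = 15 ≤ 20, expected clicks 10 + 14 = 24.
slot 8 + slot 5: cost 2 + 8 = 10 ≤ 20, expected clicks 14 + 6 = 20.
Best is slot 6 and slot 8 with total expected clicks 24.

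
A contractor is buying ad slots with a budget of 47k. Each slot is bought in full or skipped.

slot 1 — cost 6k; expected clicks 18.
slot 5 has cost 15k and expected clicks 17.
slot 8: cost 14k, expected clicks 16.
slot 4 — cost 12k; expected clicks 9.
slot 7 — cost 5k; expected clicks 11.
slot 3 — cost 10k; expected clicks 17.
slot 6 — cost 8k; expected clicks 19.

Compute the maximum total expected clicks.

82

Take slot 1, slot 5, slot 7, slot 3, and slot 6: cost 6 + 15 + 5 + 10 + 8 = 44 ≤ 47, expected clicks 18 + 17 + 11 + 17 + 19 = 82.
No other feasible combination does better.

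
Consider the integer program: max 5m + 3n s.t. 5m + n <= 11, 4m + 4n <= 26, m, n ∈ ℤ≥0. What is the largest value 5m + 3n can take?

20

Relaxing integrality, the LP optimum is 21.75 at (m,n) = (1.12, 5.38), which is not an integer point.
(m,n)=(1,5): 5·1+1·5=10≤11, 4·1+4·5=24≤26, objective 20.
(m,n)=(0,6): 5·0+1·6=6≤11, 4·0+4·6=24≤26, objective 18.
The best lattice point is (1,5), giving 20.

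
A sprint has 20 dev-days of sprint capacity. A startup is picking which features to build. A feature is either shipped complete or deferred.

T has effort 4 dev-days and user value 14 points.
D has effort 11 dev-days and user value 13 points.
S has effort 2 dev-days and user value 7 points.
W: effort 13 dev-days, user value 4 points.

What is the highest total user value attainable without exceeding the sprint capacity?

34

Allowing fractional choices, the relaxed optimum would be about 34.9, but features are indivisible.
T + D + S: effort 4 + 11 + 2 = 17 ≤ 20, user value 14 + 13 + 7 = 34.
T + S + W: effort 4 + 2 + 13 = 19 ≤ 20, user value 14 + 7 + 4 = 25.
T + D: effort 4 + 11 = 15 ≤ 20, user value 14 + 13 = 27.
Best is T, D, and S with total user value 34.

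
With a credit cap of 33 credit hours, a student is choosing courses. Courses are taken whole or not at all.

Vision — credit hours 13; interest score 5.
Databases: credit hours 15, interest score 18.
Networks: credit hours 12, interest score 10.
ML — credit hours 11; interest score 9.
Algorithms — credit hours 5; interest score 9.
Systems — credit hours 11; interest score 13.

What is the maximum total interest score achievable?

Allowing fractional choices, the relaxed optimum would be about 41.7, but courses are indivisible.
Databases + Algorithms + Systems: credit hours 15 + 5 + 11 = 31 ≤ 33, interest score 18 + 9 + 13 = 40.
Databases + Networks + Algorithms: credit hours 15 + 12 + 5 = 32 ≤ 33, interest score 18 + 10 + 9 = 37.
Databases + ML + Algorithms: credit hours 15 + 11 + 5 = 31 ≤ 33, interest score 18 + 9 + 9 = 36.
Best is Databases, Algorithms, and Systems with total interest score 40.

40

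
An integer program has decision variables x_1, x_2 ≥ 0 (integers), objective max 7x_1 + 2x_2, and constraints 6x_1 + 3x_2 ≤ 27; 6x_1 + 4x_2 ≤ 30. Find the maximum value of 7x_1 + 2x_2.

(x_1,x_2)=(4,1): 6·4+3·1=27≤27, 6·4+4·1=28≤30, objective 30.
(x_1,x_2)=(4,0): 6·4+3·0=24≤27, 6·4+4·0=24≤30, objective 28.
(x_1,x_2)=(3,2): 6·3+3·2=24≤27, 6·3+4·2=26≤30, objective 25.
Maximum is 30 at (x_1,x_2)=(4,1).

30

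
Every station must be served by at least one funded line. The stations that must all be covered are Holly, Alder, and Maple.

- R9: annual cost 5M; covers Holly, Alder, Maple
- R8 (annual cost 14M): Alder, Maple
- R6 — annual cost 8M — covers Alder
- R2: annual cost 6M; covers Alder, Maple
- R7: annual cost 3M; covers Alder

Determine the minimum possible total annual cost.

This is a weighted set-cover instance.
R9 alone covers Holly, Alder, Maple — every station.
Total annual cost: 5.
No cover costs less than 5.

5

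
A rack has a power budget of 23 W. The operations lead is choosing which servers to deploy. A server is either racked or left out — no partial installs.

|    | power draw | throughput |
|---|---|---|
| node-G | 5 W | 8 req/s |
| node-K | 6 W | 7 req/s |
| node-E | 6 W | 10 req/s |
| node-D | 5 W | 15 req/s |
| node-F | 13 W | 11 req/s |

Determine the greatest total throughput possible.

40

node-G + node-E + node-D: power draw 5 + 6 + 5 = 16 ≤ 23, throughput 8 + 10 + 15 = 33.
node-G + node-K + node-E + node-D: power draw 5 + 6 + 6 + 5 = 22 ≤ 23, throughput 8 + 7 + 10 + 15 = 40.
node-G + node-D + node-F: power draw 5 + 5 + 13 = 23 ≤ 23, throughput 8 + 15 + 11 = 34.
Best is node-G, node-K, node-E, and node-D with total throughput 40.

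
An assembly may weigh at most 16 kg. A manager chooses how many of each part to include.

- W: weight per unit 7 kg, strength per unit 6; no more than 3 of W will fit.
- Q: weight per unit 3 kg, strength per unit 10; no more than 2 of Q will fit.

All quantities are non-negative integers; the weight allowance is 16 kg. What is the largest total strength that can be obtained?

Q has the best ratio (10/3); taking only Q gives at most 2×10 = 20 (stopped by the supply cap of 2).
Mixing does better — 1×W and 2×Q: weight 13 ≤ 16, strength 1·6 + 2·10 = 26.

26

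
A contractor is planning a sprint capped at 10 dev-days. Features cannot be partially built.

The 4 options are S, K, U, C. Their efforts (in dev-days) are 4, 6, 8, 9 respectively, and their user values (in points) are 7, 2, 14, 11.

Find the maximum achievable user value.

14

Take U: effort 8 ≤ 10, user value 14.
No other feasible combination does better.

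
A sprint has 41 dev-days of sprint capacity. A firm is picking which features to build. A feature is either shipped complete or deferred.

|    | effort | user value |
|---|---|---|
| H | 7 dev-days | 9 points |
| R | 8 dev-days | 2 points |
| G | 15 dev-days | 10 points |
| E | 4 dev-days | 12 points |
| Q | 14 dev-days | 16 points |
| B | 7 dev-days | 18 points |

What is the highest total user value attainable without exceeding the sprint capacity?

57

Allowing fractional choices, the relaxed optimum would be about 61.0, but features are indivisible.
H + R + E + Q + B: effort 7 + 8 + 4 + 14 + 7 = 40 ≤ 41, user value 9 + 2 + 12 + 16 + 18 = 57.
G + E + Q + B: effort 15 + 4 + 14 + 7 = 40 ≤ 41, user value 10 + 12 + 16 + 18 = 56.
Best is H, R, E, Q, and B with total user value 57.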